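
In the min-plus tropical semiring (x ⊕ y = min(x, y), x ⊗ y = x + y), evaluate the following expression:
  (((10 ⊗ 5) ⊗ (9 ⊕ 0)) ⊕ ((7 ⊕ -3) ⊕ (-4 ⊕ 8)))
(((10 ⊗ 5) ⊗ (9 ⊕ 0)) ⊕ ((7 ⊕ -3) ⊕ (-4 ⊕ 8))) = -4

Expand innermost to outermost. Recall ⊕ takes the minimum of its arguments and ⊗ takes their sum. Working out the expression (((10 ⊗ 5) ⊗ (9 ⊕ 0)) ⊕ ((7 ⊕ -3) ⊕ (-4 ⊕ 8))) gives -4.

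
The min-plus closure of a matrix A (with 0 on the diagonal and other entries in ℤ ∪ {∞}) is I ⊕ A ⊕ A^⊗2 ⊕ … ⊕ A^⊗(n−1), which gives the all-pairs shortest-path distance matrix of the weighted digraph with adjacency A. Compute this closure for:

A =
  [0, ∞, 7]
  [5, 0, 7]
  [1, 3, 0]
Closure =
  [0, 10, 7]
  [5, 0, 7]
  [1, 3, 0]

This is the Floyd-Warshall all-pairs shortest-path computation. For each intermediate vertex k = 0, 1, …, 2, update dist[i][j] ← min(dist[i][j], dist[i][k] + dist[k][j]). The final matrix gives, for each (i, j), the minimum total weight of any directed path from i to j (possibly empty when i = j).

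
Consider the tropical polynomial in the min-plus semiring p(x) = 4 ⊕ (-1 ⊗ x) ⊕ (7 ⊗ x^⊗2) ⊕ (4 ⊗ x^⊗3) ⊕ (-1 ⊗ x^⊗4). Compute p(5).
p(5) = 4

A tropical monomial a ⊗ x^⊗i evaluates to a + i · x. Evaluating each term at x = 5:
  Term 0 contributes 4 + 0 · 5 = 4
  Term 1 contributes -1 + 1 · 5 = 4
  Term 2 contributes 7 + 2 · 5 = 17
  Term 3 contributes 4 + 3 · 5 = 19
  Term 4 contributes -1 + 4 · 5 = 19
p(5) = ⊕ of these = min[4, 4, 17, 19, 19] = 4.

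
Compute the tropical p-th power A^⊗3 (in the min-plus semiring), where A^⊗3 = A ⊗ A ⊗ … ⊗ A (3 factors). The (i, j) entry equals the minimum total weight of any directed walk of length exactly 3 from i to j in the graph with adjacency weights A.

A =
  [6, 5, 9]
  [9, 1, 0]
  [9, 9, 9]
A^⊗3 =
  [14, 7, 6]
  [10, 3, 2]
  [18, 11, 10]

Each entry (A^⊗3)_ij equals the minimum over all length-3 walks i = v_0 → v_1 → … → v_3 = j of Σ_t A[v_t][v_{t+1}]. For example, for (i, j) = (0, 2) we minimise over 9 possible intermediate vertex sequences; the minimum is 6, attained along the walk 0 → 1 → 1 → 2.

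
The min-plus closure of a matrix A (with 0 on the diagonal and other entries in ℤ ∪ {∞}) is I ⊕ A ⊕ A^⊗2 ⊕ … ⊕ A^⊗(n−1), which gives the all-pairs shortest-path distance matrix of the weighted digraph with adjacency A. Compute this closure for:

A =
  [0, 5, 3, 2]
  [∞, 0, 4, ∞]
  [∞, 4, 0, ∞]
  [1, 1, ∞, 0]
Closure =
  [0, 3, 3, 2]
  [∞, 0, 4, ∞]
  [∞, 4, 0, ∞]
  [1, 1, 4, 0]

This is the Floyd-Warshall all-pairs shortest-path computation. For each intermediate vertex k = 0, 1, …, 3, update dist[i][j] ← min(dist[i][j], dist[i][k] + dist[k][j]). The final matrix gives, for each (i, j), the minimum total weight of any directed path from i to j (possibly empty when i = j).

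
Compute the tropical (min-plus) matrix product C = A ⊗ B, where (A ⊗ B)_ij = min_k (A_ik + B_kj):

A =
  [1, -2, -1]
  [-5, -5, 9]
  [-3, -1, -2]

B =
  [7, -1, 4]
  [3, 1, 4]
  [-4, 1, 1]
A ⊗ B =
  [-5, -1, 0]
  [-2, -6, -1]
  [-6, -4, -1]

Apply the min-plus product entry-by-entry:
  C[0][0] = min over k of (A[0][0] + B[0][0] = 1 + 7 = 8, A[0][1] + B[1][0] = -2 + 3 = 1, A[0][2] + B[2][0] = -1 + -4 = -5) = -5 (attained at k = 2)
  C[0][1] = min over k of (A[0][0] + B[0][1] = 1 + -1 = 0, A[0][1] + B[1][1] = -2 + 1 = -1, A[0][2] + B[2][1] = -1 + 1 = 0) = -1 (attained at k = 1)
  C[0][2] = min over k of (A[0][0] + B[0][2] = 1 + 4 = 5, A[0][1] + B[1][2] = -2 + 4 = 2, A[0][2] + B[2][2] = -1 + 1 = 0) = 0 (attained at k = 2)
  C[1][0] = min over k of (A[1][0] + B[0][0] = -5 + 7 = 2, A[1][1] + B[1][0] = -5 + 3 = -2, A[1][2] + B[2][0] = 9 + -4 = 5) = -2 (attained at k = 1)
  C[1][1] = min over k of (A[1][0] + B[0][1] = -5 + -1 = -6, A[1][1] + B[1][1] = -5 + 1 = -4, A[1][2] + B[2][1] = 9 + 1 = 10) = -6 (attained at k = 0)
  C[1][2] = min over k of (A[1][0] + B[0][2] = -5 + 4 = -1, A[1][1] + B[1][2] = -5 + 4 = -1, A[1][2] + B[2][2] = 9 + 1 = 10) = -1 (attained at k = 0)
  C[2][0] = min over k of (A[2][0] + B[0][0] = -3 + 7 = 4, A[2][1] + B[1][0] = -1 + 3 = 2, A[2][2] + B[2][0] = -2 + -4 = -6) = -6 (attained at k = 2)
  C[2][1] = min over k of (A[2][0] + B[0][1] = -3 + -1 = -4, A[2][1] + B[1][1] = -1 + 1 = 0, A[2][2] + B[2][1] = -2 + 1 = -1) = -4 (attained at k = 0)
  C[2][2] = min over k of (A[2][0] + B[0][2] = -3 + 4 = 1, A[2][1] + B[1][2] = -1 + 4 = 3, A[2][2] + B[2][2] = -2 + 1 = -1) = -1 (attained at k = 2)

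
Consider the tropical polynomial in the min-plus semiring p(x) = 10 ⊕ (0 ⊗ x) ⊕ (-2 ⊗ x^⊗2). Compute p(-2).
p(-2) = -6

A tropical monomial a ⊗ x^⊗i evaluates to a + i · x. Evaluating each term at x = -2:
  Term 0 contributes 10 + 0 · -2 = 10
  Term 1 contributes 0 + 1 · -2 = -2
  Term 2 contributes -2 + 2 · -2 = -6
p(-2) = ⊕ of these = min[10, -2, -6] = -6.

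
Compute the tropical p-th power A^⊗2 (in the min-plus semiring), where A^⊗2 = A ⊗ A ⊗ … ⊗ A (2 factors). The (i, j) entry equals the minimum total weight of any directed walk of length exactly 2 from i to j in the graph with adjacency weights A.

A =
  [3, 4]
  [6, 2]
A^⊗2 =
  [6, 6]
  [8, 4]

Each entry (A^⊗2)_ij equals the minimum over all length-2 walks i = v_0 → v_1 → … → v_2 = j of Σ_t A[v_t][v_{t+1}]. For example, for (i, j) = (0, 1) we minimise over 2 possible intermediate vertex sequences; the minimum is 6, attained along the walk 0 → 1 → 1.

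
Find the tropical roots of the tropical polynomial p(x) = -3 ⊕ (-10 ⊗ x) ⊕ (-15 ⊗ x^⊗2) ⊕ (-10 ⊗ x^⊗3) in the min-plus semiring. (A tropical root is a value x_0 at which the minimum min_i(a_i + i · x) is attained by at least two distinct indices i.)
Roots: {-5, 5, 7}

Each tropical root is a break point of the lower envelope of the lines y = a_i + i · x (there are 4 lines, with slopes 0, 1, ..., 3). Only the lines that attain the minimum somewhere contribute to roots; other lines are dominated. Here the surviving (envelope) indices are i = 3, i = 2, i = 1, i = 0.
Intersections between consecutive envelope lines give the roots: for adjacent envelope indices i < j the intersection is x = (a_i − a_j) / (j − i). Reading off the sorted break points: {-5, 5, 7}.
Verification: at each break x_0, at least two indices attain the minimum of min_i(a_i + i · x_0).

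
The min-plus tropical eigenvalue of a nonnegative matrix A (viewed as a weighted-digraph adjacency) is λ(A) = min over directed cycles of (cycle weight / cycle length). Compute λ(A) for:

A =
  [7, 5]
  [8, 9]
λ(A) = 13/2

Enumerate directed cycles and compute their means (weight / length). Sample:
  cycle 0 → 0: weight = 7, length = 1, mean = 7/1 ≈ 7.000
  cycle 1 → 1: weight = 9, length = 1, mean = 9/1 ≈ 9.000
  cycle 0 → 1 → 0: weight = 13, length = 2, mean = 13/2 ≈ 6.500
  cycle 1 → 0 → 1: weight = 13, length = 2, mean = 13/2 ≈ 6.500
Minimum mean = 6.500, attained e.g. along the cycle 0 → 1 → 0 with weight 13 and length 2. So λ(A) = 13/2 = 13/2.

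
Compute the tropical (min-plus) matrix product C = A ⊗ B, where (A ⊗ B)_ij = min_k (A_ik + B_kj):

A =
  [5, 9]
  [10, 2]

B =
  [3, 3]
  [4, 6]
A ⊗ B =
  [8, 8]
  [6, 8]

Apply the min-plus product entry-by-entry:
  C[0][0] = min over k of (A[0][0] + B[0][0] = 5 + 3 = 8, A[0][1] + B[1][0] = 9 + 4 = 13) = 8 (attained at k = 0)
  C[0][1] = min over k of (A[0][0] + B[0][1] = 5 + 3 = 8, A[0][1] + B[1][1] = 9 + 6 = 15) = 8 (attained at k = 0)
  C[1][0] = min over k of (A[1][0] + B[0][0] = 10 + 3 = 13, A[1][1] + B[1][0] = 2 + 4 = 6) = 6 (attained at k = 1)
  C[1][1] = min over k of (A[1][0] + B[0][1] = 10 + 3 = 13, A[1][1] + B[1][1] = 2 + 6 = 8) = 8 (attained at k = 1)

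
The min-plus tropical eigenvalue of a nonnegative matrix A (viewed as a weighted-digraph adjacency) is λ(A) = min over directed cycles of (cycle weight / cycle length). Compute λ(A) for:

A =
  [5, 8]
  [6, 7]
λ(A) = 5

Enumerate directed cycles and compute their means (weight / length). Sample:
  cycle 0 → 0: weight = 5, length = 1, mean = 5/1 ≈ 5.000
  cycle 1 → 1: weight = 7, length = 1, mean = 7/1 ≈ 7.000
  cycle 0 → 1 → 0: weight = 14, length = 2, mean = 14/2 ≈ 7.000
  cycle 1 → 0 → 1: weight = 14, length = 2, mean = 14/2 ≈ 7.000
Minimum mean = 5.000, attained e.g. along the cycle 0 → 0 with weight 5 and length 1. So λ(A) = 5/1 = 5.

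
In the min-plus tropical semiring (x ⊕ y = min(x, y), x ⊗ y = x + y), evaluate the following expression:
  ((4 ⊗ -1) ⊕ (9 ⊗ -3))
((4 ⊗ -1) ⊕ (9 ⊗ -3)) = 3

Expand innermost to outermost. Recall ⊕ takes the minimum of its arguments and ⊗ takes their sum. Working out the expression ((4 ⊗ -1) ⊕ (9 ⊗ -3)) gives 3.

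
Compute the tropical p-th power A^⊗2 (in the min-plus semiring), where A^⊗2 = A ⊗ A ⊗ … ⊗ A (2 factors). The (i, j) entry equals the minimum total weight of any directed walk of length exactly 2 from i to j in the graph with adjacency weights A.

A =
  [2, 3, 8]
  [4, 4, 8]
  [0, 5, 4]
A^⊗2 =
  [4, 5, 10]
  [6, 7, 12]
  [2, 3, 8]

Each entry (A^⊗2)_ij equals the minimum over all length-2 walks i = v_0 → v_1 → … → v_2 = j of Σ_t A[v_t][v_{t+1}]. For example, for (i, j) = (0, 2) we minimise over 3 possible intermediate vertex sequences; the minimum is 10, attained along the walk 0 → 0 → 2.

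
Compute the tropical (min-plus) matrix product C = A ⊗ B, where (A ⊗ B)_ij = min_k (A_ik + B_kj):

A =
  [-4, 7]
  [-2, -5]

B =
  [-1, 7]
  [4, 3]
A ⊗ B =
  [-5, 3]
  [-3, -2]

Apply the min-plus product entry-by-entry:
  C[0][0] = min over k of (A[0][0] + B[0][0] = -4 + -1 = -5, A[0][1] + B[1][0] = 7 + 4 = 11) = -5 (attained at k = 0)
  C[0][1] = min over k of (A[0][0] + B[0][1] = -4 + 7 = 3, A[0][1] + B[1][1] = 7 + 3 = 10) = 3 (attained at k = 0)
  C[1][0] = min over k of (A[1][0] + B[0][0] = -2 + -1 = -3, A[1][1] + B[1][0] = -5 + 4 = -1) = -3 (attained at k = 0)
  C[1][1] = min over k of (A[1][0] + B[0][1] = -2 + 7 = 5, A[1][1] + B[1][1] = -5 + 3 = -2) = -2 (attained at k = 1)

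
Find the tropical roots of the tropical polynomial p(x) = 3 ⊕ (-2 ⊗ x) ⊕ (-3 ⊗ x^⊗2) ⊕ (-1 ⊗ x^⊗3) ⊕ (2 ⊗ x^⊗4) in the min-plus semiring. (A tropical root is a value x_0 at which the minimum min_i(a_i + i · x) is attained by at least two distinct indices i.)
Roots: {-3, -2, 1, 5}

Each tropical root is a break point of the lower envelope of the lines y = a_i + i · x (there are 5 lines, with slopes 0, 1, ..., 4). Only the lines that attain the minimum somewhere contribute to roots; other lines are dominated. Here the surviving (envelope) indices are i = 4, i = 3, i = 2, i = 1, i = 0.
Intersections between consecutive envelope lines give the roots: for adjacent envelope indices i < j the intersection is x = (a_i − a_j) / (j − i). Reading off the sorted break points: {-3, -2, 1, 5}.
Verification: at each break x_0, at least two indices attain the minimum of min_i(a_i + i · x_0).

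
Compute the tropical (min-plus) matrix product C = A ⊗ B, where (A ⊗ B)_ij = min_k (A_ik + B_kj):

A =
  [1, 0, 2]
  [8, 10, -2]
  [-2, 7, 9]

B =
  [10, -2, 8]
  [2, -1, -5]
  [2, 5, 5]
A ⊗ B =
  [2, -1, -5]
  [0, 3, 3]
  [8, -4, 2]

Apply the min-plus product entry-by-entry:
  C[0][0] = min over k of (A[0][0] + B[0][0] = 1 + 10 = 11, A[0][1] + B[1][0] = 0 + 2 = 2, A[0][2] + B[2][0] = 2 + 2 = 4) = 2 (attained at k = 1)
  C[0][1] = min over k of (A[0][0] + B[0][1] = 1 + -2 = -1, A[0][1] + B[1][1] = 0 + -1 = -1, A[0][2] + B[2][1] = 2 + 5 = 7) = -1 (attained at k = 0)
  C[0][2] = min over k of (A[0][0] + B[0][2] = 1 + 8 = 9, A[0][1] + B[1][2] = 0 + -5 = -5, A[0][2] + B[2][2] = 2 + 5 = 7) = -5 (attained at k = 1)
  C[1][0] = min over k of (A[1][0] + B[0][0] = 8 + 10 = 18, A[1][1] + B[1][0] = 10 + 2 = 12, A[1][2] + B[2][0] = -2 + 2 = 0) = 0 (attained at k = 2)
  C[1][1] = min over k of (A[1][0] + B[0][1] = 8 + -2 = 6, A[1][1] + B[1][1] = 10 + -1 = 9, A[1][2] + B[2][1] = -2 + 5 = 3) = 3 (attained at k = 2)
  C[1][2] = min over k of (A[1][0] + B[0][2] = 8 + 8 = 16, A[1][1] + B[1][2] = 10 + -5 = 5, A[1][2] + B[2][2] = -2 + 5 = 3) = 3 (attained at k = 2)
  C[2][0] = min over k of (A[2][0] + B[0][0] = -2 + 10 = 8, A[2][1] + B[1][0] = 7 + 2 = 9, A[2][2] + B[2][0] = 9 + 2 = 11) = 8 (attained at k = 0)
  C[2][1] = min over k of (A[2][0] + B[0][1] = -2 + -2 = -4, A[2][1] + B[1][1] = 7 + -1 = 6, A[2][2] + B[2][1] = 9 + 5 = 14) = -4 (attained at k = 0)
  C[2][2] = min over k of (A[2][0] + B[0][2] = -2 + 8 = 6, A[2][1] + B[1][2] = 7 + -5 = 2, A[2][2] + B[2][2] = 9 + 5 = 14) = 2 (attained at k = 1)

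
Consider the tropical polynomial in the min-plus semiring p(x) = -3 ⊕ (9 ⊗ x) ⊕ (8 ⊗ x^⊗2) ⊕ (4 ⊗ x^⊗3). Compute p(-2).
p(-2) = -3

A tropical monomial a ⊗ x^⊗i evaluates to a + i · x. Evaluating each term at x = -2:
  Term 0 contributes -3 + 0 · -2 = -3
  Term 1 contributes 9 + 1 · -2 = 7
  Term 2 contributes 8 + 2 · -2 = 4
  Term 3 contributes 4 + 3 · -2 = -2
p(-2) = ⊕ of these = min[-3, 7, 4, -2] = -3.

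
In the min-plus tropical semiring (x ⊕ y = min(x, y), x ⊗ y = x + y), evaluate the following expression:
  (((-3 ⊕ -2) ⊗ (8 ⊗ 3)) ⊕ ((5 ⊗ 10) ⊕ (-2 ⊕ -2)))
(((-3 ⊕ -2) ⊗ (8 ⊗ 3)) ⊕ ((5 ⊗ 10) ⊕ (-2 ⊕ -2))) = -2

Expand innermost to outermost. Recall ⊕ takes the minimum of its arguments and ⊗ takes their sum. Working out the expression (((-3 ⊕ -2) ⊗ (8 ⊗ 3)) ⊕ ((5 ⊗ 10) ⊕ (-2 ⊕ -2))) gives -2.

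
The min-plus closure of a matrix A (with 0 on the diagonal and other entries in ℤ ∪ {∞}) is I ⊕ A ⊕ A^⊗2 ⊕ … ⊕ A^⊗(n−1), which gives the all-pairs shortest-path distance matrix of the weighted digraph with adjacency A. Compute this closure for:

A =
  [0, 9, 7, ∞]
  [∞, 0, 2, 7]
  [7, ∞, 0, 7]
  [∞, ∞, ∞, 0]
Closure =
  [0, 9, 7, 14]
  [9, 0, 2, 7]
  [7, 16, 0, 7]
  [∞, ∞, ∞, 0]

This is the Floyd-Warshall all-pairs shortest-path computation. For each intermediate vertex k = 0, 1, …, 3, update dist[i][j] ← min(dist[i][j], dist[i][k] + dist[k][j]). The final matrix gives, for each (i, j), the minimum total weight of any directed path from i to j (possibly empty when i = j).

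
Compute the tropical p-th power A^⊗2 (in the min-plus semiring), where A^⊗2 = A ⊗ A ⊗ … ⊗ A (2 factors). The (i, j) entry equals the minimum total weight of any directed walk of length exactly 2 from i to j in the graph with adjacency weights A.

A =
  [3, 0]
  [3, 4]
A^⊗2 =
  [3, 3]
  [6, 3]

Each entry (A^⊗2)_ij equals the minimum over all length-2 walks i = v_0 → v_1 → … → v_2 = j of Σ_t A[v_t][v_{t+1}]. For example, for (i, j) = (0, 1) we minimise over 2 possible intermediate vertex sequences; the minimum is 3, attained along the walk 0 → 0 → 1.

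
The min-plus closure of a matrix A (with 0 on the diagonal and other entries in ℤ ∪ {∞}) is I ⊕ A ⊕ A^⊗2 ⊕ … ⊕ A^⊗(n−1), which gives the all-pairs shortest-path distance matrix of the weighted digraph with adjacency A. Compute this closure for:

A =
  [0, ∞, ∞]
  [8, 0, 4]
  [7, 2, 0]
Closure =
  [0, ∞, ∞]
  [8, 0, 4]
  [7, 2, 0]

This is the Floyd-Warshall all-pairs shortest-path computation. For each intermediate vertex k = 0, 1, …, 2, update dist[i][j] ← min(dist[i][j], dist[i][k] + dist[k][j]). The final matrix gives, for each (i, j), the minimum total weight of any directed path from i to j (possibly empty when i = j).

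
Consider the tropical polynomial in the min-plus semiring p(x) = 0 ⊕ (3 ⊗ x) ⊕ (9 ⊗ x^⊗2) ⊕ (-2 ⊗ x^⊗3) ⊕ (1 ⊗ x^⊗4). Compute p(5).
p(5) = 0

A tropical monomial a ⊗ x^⊗i evaluates to a + i · x. Evaluating each term at x = 5:
  Term 0 contributes 0 + 0 · 5 = 0
  Term 1 contributes 3 + 1 · 5 = 8
  Term 2 contributes 9 + 2 · 5 = 19
  Term 3 contributes -2 + 3 · 5 = 13
  Term 4 contributes 1 + 4 · 5 = 21
p(5) = ⊕ of these = min[0, 8, 19, 13, 21] = 0.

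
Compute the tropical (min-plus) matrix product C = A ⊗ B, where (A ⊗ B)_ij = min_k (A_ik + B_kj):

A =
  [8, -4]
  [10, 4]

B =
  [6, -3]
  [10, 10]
A ⊗ B =
  [6, 5]
  [14, 7]

Apply the min-plus product entry-by-entry:
  C[0][0] = min over k of (A[0][0] + B[0][0] = 8 + 6 = 14, A[0][1] + B[1][0] = -4 + 10 = 6) = 6 (attained at k = 1)
  C[0][1] = min over k of (A[0][0] + B[0][1] = 8 + -3 = 5, A[0][1] + B[1][1] = -4 + 10 = 6) = 5 (attained at k = 0)
  C[1][0] = min over k of (A[1][0] + B[0][0] = 10 + 6 = 16, A[1][1] + B[1][0] = 4 + 10 = 14) = 14 (attained at k = 1)
  C[1][1] = min over k of (A[1][0] + B[0][1] = 10 + -3 = 7, A[1][1] + B[1][1] = 4 + 10 = 14) = 7 (attained at k = 0)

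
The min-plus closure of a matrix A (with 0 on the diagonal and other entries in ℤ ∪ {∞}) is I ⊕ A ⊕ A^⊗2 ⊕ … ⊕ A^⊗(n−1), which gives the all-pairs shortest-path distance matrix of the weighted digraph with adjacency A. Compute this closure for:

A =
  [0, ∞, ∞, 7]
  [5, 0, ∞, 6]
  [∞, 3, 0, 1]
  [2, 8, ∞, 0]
Closure =
  [0, 15, ∞, 7]
  [5, 0, ∞, 6]
  [3, 3, 0, 1]
  [2, 8, ∞, 0]

This is the Floyd-Warshall all-pairs shortest-path computation. For each intermediate vertex k = 0, 1, …, 3, update dist[i][j] ← min(dist[i][j], dist[i][k] + dist[k][j]). The final matrix gives, for each (i, j), the minimum total weight of any directed path from i to j (possibly empty when i = j).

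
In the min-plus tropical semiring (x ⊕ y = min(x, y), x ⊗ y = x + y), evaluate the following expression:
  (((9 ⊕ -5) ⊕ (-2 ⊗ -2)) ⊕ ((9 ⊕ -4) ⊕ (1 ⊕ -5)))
(((9 ⊕ -5) ⊕ (-2 ⊗ -2)) ⊕ ((9 ⊕ -4) ⊕ (1 ⊕ -5))) = -5

Expand innermost to outermost. Recall ⊕ takes the minimum of its arguments and ⊗ takes their sum. Working out the expression (((9 ⊕ -5) ⊕ (-2 ⊗ -2)) ⊕ ((9 ⊕ -4) ⊕ (1 ⊕ -5))) gives -5.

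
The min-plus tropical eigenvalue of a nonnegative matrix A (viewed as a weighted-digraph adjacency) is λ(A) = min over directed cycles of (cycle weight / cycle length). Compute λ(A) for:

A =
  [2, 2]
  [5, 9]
λ(A) = 2

Enumerate directed cycles and compute their means (weight / length). Sample:
  cycle 0 → 0: weight = 2, length = 1, mean = 2/1 ≈ 2.000
  cycle 1 → 1: weight = 9, length = 1, mean = 9/1 ≈ 9.000
  cycle 0 → 1 → 0: weight = 7, length = 2, mean = 7/2 ≈ 3.500
  cycle 1 → 0 → 1: weight = 7, length = 2, mean = 7/2 ≈ 3.500
Minimum mean = 2.000, attained e.g. along the cycle 0 → 0 with weight 2 and length 1. So λ(A) = 2/1 = 2.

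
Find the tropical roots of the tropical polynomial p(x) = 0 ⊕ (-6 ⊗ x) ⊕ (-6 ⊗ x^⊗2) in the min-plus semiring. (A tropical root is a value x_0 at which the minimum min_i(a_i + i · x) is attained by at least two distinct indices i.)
Roots: {0, 6}

Each tropical root is a break point of the lower envelope of the lines y = a_i + i · x (there are 3 lines, with slopes 0, 1, ..., 2). Only the lines that attain the minimum somewhere contribute to roots; other lines are dominated. Here the surviving (envelope) indices are i = 2, i = 1, i = 0.
Intersections between consecutive envelope lines give the roots: for adjacent envelope indices i < j the intersection is x = (a_i − a_j) / (j − i). Reading off the sorted break points: {0, 6}.
Verification: at each break x_0, at least two indices attain the minimum of min_i(a_i + i · x_0).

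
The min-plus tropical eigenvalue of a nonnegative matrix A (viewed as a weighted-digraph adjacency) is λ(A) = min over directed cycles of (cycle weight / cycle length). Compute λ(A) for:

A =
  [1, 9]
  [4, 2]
λ(A) = 1

Enumerate directed cycles and compute their means (weight / length). Sample:
  cycle 0 → 0: weight = 1, length = 1, mean = 1/1 ≈ 1.000
  cycle 1 → 1: weight = 2, length = 1, mean = 2/1 ≈ 2.000
  cycle 0 → 1 → 0: weight = 13, length = 2, mean = 13/2 ≈ 6.500
  cycle 1 → 0 → 1: weight = 13, length = 2, mean = 13/2 ≈ 6.500
Minimum mean = 1.000, attained e.g. along the cycle 0 → 0 with weight 1 and length 1. So λ(A) = 1/1 = 1.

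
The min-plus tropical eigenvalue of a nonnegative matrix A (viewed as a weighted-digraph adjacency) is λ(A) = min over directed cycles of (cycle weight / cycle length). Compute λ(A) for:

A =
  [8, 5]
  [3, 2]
λ(A) = 2

Enumerate directed cycles and compute their means (weight / length). Sample:
  cycle 0 → 0: weight = 8, length = 1, mean = 8/1 ≈ 8.000
  cycle 1 → 1: weight = 2, length = 1, mean = 2/1 ≈ 2.000
  cycle 0 → 1 → 0: weight = 8, length = 2, mean = 8/2 ≈ 4.000
  cycle 1 → 0 → 1: weight = 8, length = 2, mean = 8/2 ≈ 4.000
Minimum mean = 2.000, attained e.g. along the cycle 1 → 1 with weight 2 and length 1. So λ(A) = 2/1 = 2.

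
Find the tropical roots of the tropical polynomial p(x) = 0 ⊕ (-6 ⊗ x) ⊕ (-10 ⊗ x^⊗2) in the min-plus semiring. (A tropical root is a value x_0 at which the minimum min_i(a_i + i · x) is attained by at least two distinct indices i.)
Roots: {4, 6}

Each tropical root is a break point of the lower envelope of the lines y = a_i + i · x (there are 3 lines, with slopes 0, 1, ..., 2). Only the lines that attain the minimum somewhere contribute to roots; other lines are dominated. Here the surviving (envelope) indices are i = 2, i = 1, i = 0.
Intersections between consecutive envelope lines give the roots: for adjacent envelope indices i < j the intersection is x = (a_i − a_j) / (j − i). Reading off the sorted break points: {4, 6}.
Verification: at each break x_0, at least two indices attain the minimum of min_i(a_i + i · x_0).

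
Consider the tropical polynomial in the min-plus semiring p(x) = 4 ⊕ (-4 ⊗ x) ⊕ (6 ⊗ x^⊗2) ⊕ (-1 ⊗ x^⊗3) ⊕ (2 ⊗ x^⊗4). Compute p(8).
p(8) = 4

A tropical monomial a ⊗ x^⊗i evaluates to a + i · x. Evaluating each term at x = 8:
  Term 0 contributes 4 + 0 · 8 = 4
  Term 1 contributes -4 + 1 · 8 = 4
  Term 2 contributes 6 + 2 · 8 = 22
  Term 3 contributes -1 + 3 · 8 = 23
  Term 4 contributes 2 + 4 · 8 = 34
p(8) = ⊕ of these = min[4, 4, 22, 23, 34] = 4.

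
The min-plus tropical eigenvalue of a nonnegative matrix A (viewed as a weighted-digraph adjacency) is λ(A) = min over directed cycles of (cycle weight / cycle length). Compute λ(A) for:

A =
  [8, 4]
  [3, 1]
λ(A) = 1

Enumerate directed cycles and compute their means (weight / length). Sample:
  cycle 0 → 0: weight = 8, length = 1, mean = 8/1 ≈ 8.000
  cycle 1 → 1: weight = 1, length = 1, mean = 1/1 ≈ 1.000
  cycle 0 → 1 → 0: weight = 7, length = 2, mean = 7/2 ≈ 3.500
  cycle 1 → 0 → 1: weight = 7, length = 2, mean = 7/2 ≈ 3.500
Minimum mean = 1.000, attained e.g. along the cycle 1 → 1 with weight 1 and length 1. So λ(A) = 1/1 = 1.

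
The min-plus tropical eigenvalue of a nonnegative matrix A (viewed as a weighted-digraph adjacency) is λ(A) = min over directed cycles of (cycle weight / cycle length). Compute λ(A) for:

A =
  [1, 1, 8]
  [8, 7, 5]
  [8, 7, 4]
λ(A) = 1

Enumerate directed cycles and compute their means (weight / length). Sample:
  cycle 0 → 0: weight = 1, length = 1, mean = 1/1 ≈ 1.000
  cycle 1 → 1: weight = 7, length = 1, mean = 7/1 ≈ 7.000
  cycle 2 → 2: weight = 4, length = 1, mean = 4/1 ≈ 4.000
  cycle 0 → 1 → 0: weight = 9, length = 2, mean = 9/2 ≈ 4.500
  cycle 0 → 2 → 0: weight = 16, length = 2, mean = 16/2 ≈ 8.000
  cycle 1 → 0 → 1: weight = 9, length = 2, mean = 9/2 ≈ 4.500
Minimum mean = 1.000, attained e.g. along the cycle 0 → 0 with weight 1 and length 1. So λ(A) = 1/1 = 1.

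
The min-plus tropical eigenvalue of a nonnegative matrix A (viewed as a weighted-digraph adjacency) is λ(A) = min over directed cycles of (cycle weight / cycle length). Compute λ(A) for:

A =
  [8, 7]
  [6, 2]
λ(A) = 2

Enumerate directed cycles and compute their means (weight / length). Sample:
  cycle 0 → 0: weight = 8, length = 1, mean = 8/1 ≈ 8.000
  cycle 1 → 1: weight = 2, length = 1, mean = 2/1 ≈ 2.000
  cycle 0 → 1 → 0: weight = 13, length = 2, mean = 13/2 ≈ 6.500
  cycle 1 → 0 → 1: weight = 13, length = 2, mean = 13/2 ≈ 6.500
Minimum mean = 2.000, attained e.g. along the cycle 1 → 1 with weight 2 and length 1. So λ(A) = 2/1 = 2.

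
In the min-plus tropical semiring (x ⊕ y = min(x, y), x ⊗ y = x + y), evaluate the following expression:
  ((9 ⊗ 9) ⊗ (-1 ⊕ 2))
((9 ⊗ 9) ⊗ (-1 ⊕ 2)) = 17

Expand innermost to outermost. Recall ⊕ takes the minimum of its arguments and ⊗ takes their sum. Working out the expression ((9 ⊗ 9) ⊗ (-1 ⊕ 2)) gives 17.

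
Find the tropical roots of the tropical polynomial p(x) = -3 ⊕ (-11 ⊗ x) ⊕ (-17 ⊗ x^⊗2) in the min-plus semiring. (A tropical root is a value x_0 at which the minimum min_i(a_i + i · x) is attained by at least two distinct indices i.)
Roots: {6, 8}

Each tropical root is a break point of the lower envelope of the lines y = a_i + i · x (there are 3 lines, with slopes 0, 1, ..., 2). Only the lines that attain the minimum somewhere contribute to roots; other lines are dominated. Here the surviving (envelope) indices are i = 2, i = 1, i = 0.
Intersections between consecutive envelope lines give the roots: for adjacent envelope indices i < j the intersection is x = (a_i − a_j) / (j − i). Reading off the sorted break points: {6, 8}.
Verification: at each break x_0, at least two indices attain the minimum of min_i(a_i + i · x_0).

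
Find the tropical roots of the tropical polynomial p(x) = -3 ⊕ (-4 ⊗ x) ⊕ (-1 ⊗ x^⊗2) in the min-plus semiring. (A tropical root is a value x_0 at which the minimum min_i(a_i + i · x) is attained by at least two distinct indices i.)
Roots: {-3, 1}

Each tropical root is a break point of the lower envelope of the lines y = a_i + i · x (there are 3 lines, with slopes 0, 1, ..., 2). Only the lines that attain the minimum somewhere contribute to roots; other lines are dominated. Here the surviving (envelope) indices are i = 2, i = 1, i = 0.
Intersections between consecutive envelope lines give the roots: for adjacent envelope indices i < j the intersection is x = (a_i − a_j) / (j − i). Reading off the sorted break points: {-3, 1}.
Verification: at each break x_0, at least two indices attain the minimum of min_i(a_i + i · x_0).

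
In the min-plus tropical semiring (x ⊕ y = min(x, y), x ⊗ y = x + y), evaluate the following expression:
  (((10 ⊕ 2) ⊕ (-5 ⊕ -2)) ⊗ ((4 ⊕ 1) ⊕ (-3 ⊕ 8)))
(((10 ⊕ 2) ⊕ (-5 ⊕ -2)) ⊗ ((4 ⊕ 1) ⊕ (-3 ⊕ 8))) = -8

Expand innermost to outermost. Recall ⊕ takes the minimum of its arguments and ⊗ takes their sum. Working out the expression (((10 ⊕ 2) ⊕ (-5 ⊕ -2)) ⊗ ((4 ⊕ 1) ⊕ (-3 ⊕ 8))) gives -8.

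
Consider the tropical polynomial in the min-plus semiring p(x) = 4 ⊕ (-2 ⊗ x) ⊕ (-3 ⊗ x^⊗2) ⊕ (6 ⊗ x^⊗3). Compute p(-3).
p(-3) = -9

A tropical monomial a ⊗ x^⊗i evaluates to a + i · x. Evaluating each term at x = -3:
  Term 0 contributes 4 + 0 · -3 = 4
  Term 1 contributes -2 + 1 · -3 = -5
  Term 2 contributes -3 + 2 · -3 = -9
  Term 3 contributes 6 + 3 · -3 = -3
p(-3) = ⊕ of these = min[4, -5, -9, -3] = -9.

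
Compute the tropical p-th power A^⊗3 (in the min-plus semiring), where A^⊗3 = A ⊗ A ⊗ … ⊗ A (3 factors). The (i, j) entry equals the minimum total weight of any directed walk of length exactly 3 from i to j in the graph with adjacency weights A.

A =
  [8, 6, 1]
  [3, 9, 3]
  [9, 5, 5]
A^⊗3 =
  [9, 11, 9]
  [11, 9, 9]
  [13, 13, 9]

Each entry (A^⊗3)_ij equals the minimum over all length-3 walks i = v_0 → v_1 → … → v_3 = j of Σ_t A[v_t][v_{t+1}]. For example, for (i, j) = (0, 2) we minimise over 9 possible intermediate vertex sequences; the minimum is 9, attained along the walk 0 → 2 → 1 → 2.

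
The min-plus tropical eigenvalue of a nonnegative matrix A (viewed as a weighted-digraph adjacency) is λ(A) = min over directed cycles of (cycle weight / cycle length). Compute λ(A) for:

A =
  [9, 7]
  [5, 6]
λ(A) = 6

Enumerate directed cycles and compute their means (weight / length). Sample:
  cycle 0 → 0: weight = 9, length = 1, mean = 9/1 ≈ 9.000
  cycle 1 → 1: weight = 6, length = 1, mean = 6/1 ≈ 6.000
  cycle 0 → 1 → 0: weight = 12, length = 2, mean = 12/2 ≈ 6.000
  cycle 1 → 0 → 1: weight = 12, length = 2, mean = 12/2 ≈ 6.000
Minimum mean = 6.000, attained e.g. along the cycle 1 → 1 with weight 6 and length 1. So λ(A) = 6/1 = 6.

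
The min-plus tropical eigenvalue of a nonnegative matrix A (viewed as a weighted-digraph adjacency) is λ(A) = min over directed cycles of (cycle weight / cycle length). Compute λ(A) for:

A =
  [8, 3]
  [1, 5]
λ(A) = 2

Enumerate directed cycles and compute their means (weight / length). Sample:
  cycle 0 → 0: weight = 8, length = 1, mean = 8/1 ≈ 8.000
  cycle 1 → 1: weight = 5, length = 1, mean = 5/1 ≈ 5.000
  cycle 0 → 1 → 0: weight = 4, length = 2, mean = 4/2 ≈ 2.000
  cycle 1 → 0 → 1: weight = 4, length = 2, mean = 4/2 ≈ 2.000
Minimum mean = 2.000, attained e.g. along the cycle 0 → 1 → 0 with weight 4 and length 2. So λ(A) = 4/2 = 2.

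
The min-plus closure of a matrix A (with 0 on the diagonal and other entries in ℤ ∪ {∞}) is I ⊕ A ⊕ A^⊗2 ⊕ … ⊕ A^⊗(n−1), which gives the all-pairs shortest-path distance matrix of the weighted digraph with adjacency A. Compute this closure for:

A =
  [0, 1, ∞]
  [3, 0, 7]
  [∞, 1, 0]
Closure =
  [0, 1, 8]
  [3, 0, 7]
  [4, 1, 0]

This is the Floyd-Warshall all-pairs shortest-path computation. For each intermediate vertex k = 0, 1, …, 2, update dist[i][j] ← min(dist[i][j], dist[i][k] + dist[k][j]). The final matrix gives, for each (i, j), the minimum total weight of any directed path from i to j (possibly empty when i = j).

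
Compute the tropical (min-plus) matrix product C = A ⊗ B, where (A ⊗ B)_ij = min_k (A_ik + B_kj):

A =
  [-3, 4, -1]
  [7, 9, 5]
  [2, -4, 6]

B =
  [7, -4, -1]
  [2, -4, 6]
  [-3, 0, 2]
A ⊗ B =
  [-4, -7, -4]
  [2, 3, 6]
  [-2, -8, 1]

Apply the min-plus product entry-by-entry:
  C[0][0] = min over k of (A[0][0] + B[0][0] = -3 + 7 = 4, A[0][1] + B[1][0] = 4 + 2 = 6, A[0][2] + B[2][0] = -1 + -3 = -4) = -4 (attained at k = 2)
  C[0][1] = min over k of (A[0][0] + B[0][1] = -3 + -4 = -7, A[0][1] + B[1][1] = 4 + -4 = 0, A[0][2] + B[2][1] = -1 + 0 = -1) = -7 (attained at k = 0)
  C[0][2] = min over k of (A[0][0] + B[0][2] = -3 + -1 = -4, A[0][1] + B[1][2] = 4 + 6 = 10, A[0][2] + B[2][2] = -1 + 2 = 1) = -4 (attained at k = 0)
  C[1][0] = min over k of (A[1][0] + B[0][0] = 7 + 7 = 14, A[1][1] + B[1][0] = 9 + 2 = 11, A[1][2] + B[2][0] = 5 + -3 = 2) = 2 (attained at k = 2)
  C[1][1] = min over k of (A[1][0] + B[0][1] = 7 + -4 = 3, A[1][1] + B[1][1] = 9 + -4 = 5, A[1][2] + B[2][1] = 5 + 0 = 5) = 3 (attained at k = 0)
  C[1][2] = min over k of (A[1][0] + B[0][2] = 7 + -1 = 6, A[1][1] + B[1][2] = 9 + 6 = 15, A[1][2] + B[2][2] = 5 + 2 = 7) = 6 (attained at k = 0)
  C[2][0] = min over k of (A[2][0] + B[0][0] = 2 + 7 = 9, A[2][1] + B[1][0] = -4 + 2 = -2, A[2][2] + B[2][0] = 6 + -3 = 3) = -2 (attained at k = 1)
  C[2][1] = min over k of (A[2][0] + B[0][1] = 2 + -4 = -2, A[2][1] + B[1][1] = -4 + -4 = -8, A[2][2] + B[2][1] = 6 + 0 = 6) = -8 (attained at k = 1)
  C[2][2] = min over k of (A[2][0] + B[0][2] = 2 + -1 = 1, A[2][1] + B[1][2] = -4 + 6 = 2, A[2][2] + B[2][2] = 6 + 2 = 8) = 1 (attained at k = 0)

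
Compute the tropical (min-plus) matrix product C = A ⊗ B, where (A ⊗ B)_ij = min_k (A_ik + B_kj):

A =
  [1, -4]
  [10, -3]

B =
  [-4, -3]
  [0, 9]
A ⊗ B =
  [-4, -2]
  [-3, 6]

Apply the min-plus product entry-by-entry:
  C[0][0] = min over k of (A[0][0] + B[0][0] = 1 + -4 = -3, A[0][1] + B[1][0] = -4 + 0 = -4) = -4 (attained at k = 1)
  C[0][1] = min over k of (A[0][0] + B[0][1] = 1 + -3 = -2, A[0][1] + B[1][1] = -4 + 9 = 5) = -2 (attained at k = 0)
  C[1][0] = min over k of (A[1][0] + B[0][0] = 10 + -4 = 6, A[1][1] + B[1][0] = -3 + 0 = -3) = -3 (attained at k = 1)
  C[1][1] = min over k of (A[1][0] + B[0][1] = 10 + -3 = 7, A[1][1] + B[1][1] = -3 + 9 = 6) = 6 (attained at k = 1)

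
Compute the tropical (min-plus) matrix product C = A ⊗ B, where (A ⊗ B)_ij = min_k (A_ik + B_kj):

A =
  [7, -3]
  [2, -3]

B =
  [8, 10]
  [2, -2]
A ⊗ B =
  [-1, -5]
  [-1, -5]

Apply the min-plus product entry-by-entry:
  C[0][0] = min over k of (A[0][0] + B[0][0] = 7 + 8 = 15, A[0][1] + B[1][0] = -3 + 2 = -1) = -1 (attained at k = 1)
  C[0][1] = min over k of (A[0][0] + B[0][1] = 7 + 10 = 17, A[0][1] + B[1][1] = -3 + -2 = -5) = -5 (attained at k = 1)
  C[1][0] = min over k of (A[1][0] + B[0][0] = 2 + 8 = 10, A[1][1] + B[1][0] = -3 + 2 = -1) = -1 (attained at k = 1)
  C[1][1] = min over k of (A[1][0] + B[0][1] = 2 + 10 = 12, A[1][1] + B[1][1] = -3 + -2 = -5) = -5 (attained at k = 1)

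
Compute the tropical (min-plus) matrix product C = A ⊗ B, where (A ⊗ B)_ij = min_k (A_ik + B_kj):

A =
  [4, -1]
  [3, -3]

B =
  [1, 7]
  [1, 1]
A ⊗ B =
  [0, 0]
  [-2, -2]

Apply the min-plus product entry-by-entry:
  C[0][0] = min over k of (A[0][0] + B[0][0] = 4 + 1 = 5, A[0][1] + B[1][0] = -1 + 1 = 0) = 0 (attained at k = 1)
  C[0][1] = min over k of (A[0][0] + B[0][1] = 4 + 7 = 11, A[0][1] + B[1][1] = -1 + 1 = 0) = 0 (attained at k = 1)
  C[1][0] = min over k of (A[1][0] + B[0][0] = 3 + 1 = 4, A[1][1] + B[1][0] = -3 + 1 = -2) = -2 (attained at k = 1)
  C[1][1] = min over k of (A[1][0] + B[0][1] = 3 + 7 = 10, A[1][1] + B[1][1] = -3 + 1 = -2) = -2 (attained at k = 1)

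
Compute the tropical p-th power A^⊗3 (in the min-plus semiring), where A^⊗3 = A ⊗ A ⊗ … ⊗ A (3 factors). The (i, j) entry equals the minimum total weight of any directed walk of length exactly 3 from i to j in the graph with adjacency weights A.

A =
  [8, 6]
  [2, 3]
A^⊗3 =
  [11, 12]
  [8, 9]

Each entry (A^⊗3)_ij equals the minimum over all length-3 walks i = v_0 → v_1 → … → v_3 = j of Σ_t A[v_t][v_{t+1}]. For example, for (i, j) = (0, 1) we minimise over 4 possible intermediate vertex sequences; the minimum is 12, attained along the walk 0 → 1 → 1 → 1.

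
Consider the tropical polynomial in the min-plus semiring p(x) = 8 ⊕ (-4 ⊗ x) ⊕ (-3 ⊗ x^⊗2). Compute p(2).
p(2) = -2

A tropical monomial a ⊗ x^⊗i evaluates to a + i · x. Evaluating each term at x = 2:
  Term 0 contributes 8 + 0 · 2 = 8
  Term 1 contributes -4 + 1 · 2 = -2
  Term 2 contributes -3 + 2 · 2 = 1
p(2) = ⊕ of these = min[8, -2, 1] = -2.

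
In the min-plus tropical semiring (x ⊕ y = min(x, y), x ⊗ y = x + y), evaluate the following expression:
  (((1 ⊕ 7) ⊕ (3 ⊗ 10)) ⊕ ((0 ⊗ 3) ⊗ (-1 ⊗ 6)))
(((1 ⊕ 7) ⊕ (3 ⊗ 10)) ⊕ ((0 ⊗ 3) ⊗ (-1 ⊗ 6))) = 1

Expand innermost to outermost. Recall ⊕ takes the minimum of its arguments and ⊗ takes their sum. Working out the expression (((1 ⊕ 7) ⊕ (3 ⊗ 10)) ⊕ ((0 ⊗ 3) ⊗ (-1 ⊗ 6))) gives 1.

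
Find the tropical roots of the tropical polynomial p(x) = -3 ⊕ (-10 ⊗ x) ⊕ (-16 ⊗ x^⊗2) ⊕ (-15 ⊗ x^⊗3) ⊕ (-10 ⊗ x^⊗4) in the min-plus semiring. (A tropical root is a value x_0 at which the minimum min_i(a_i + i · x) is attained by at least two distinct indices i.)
Roots: {-5, -1, 6, 7}

Each tropical root is a break point of the lower envelope of the lines y = a_i + i · x (there are 5 lines, with slopes 0, 1, ..., 4). Only the lines that attain the minimum somewhere contribute to roots; other lines are dominated. Here the surviving (envelope) indices are i = 4, i = 3, i = 2, i = 1, i = 0.
Intersections between consecutive envelope lines give the roots: for adjacent envelope indices i < j the intersection is x = (a_i − a_j) / (j − i). Reading off the sorted break points: {-5, -1, 6, 7}.
Verification: at each break x_0, at least two indices attain the minimum of min_i(a_i + i · x_0).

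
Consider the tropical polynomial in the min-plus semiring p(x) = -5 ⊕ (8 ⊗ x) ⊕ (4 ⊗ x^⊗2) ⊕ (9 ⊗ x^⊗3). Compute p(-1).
p(-1) = -5

A tropical monomial a ⊗ x^⊗i evaluates to a + i · x. Evaluating each term at x = -1:
  Term 0 contributes -5 + 0 · -1 = -5
  Term 1 contributes 8 + 1 · -1 = 7
  Term 2 contributes 4 + 2 · -1 = 2
  Term 3 contributes 9 + 3 · -1 = 6
p(-1) = ⊕ of these = min[-5, 7, 2, 6] = -5.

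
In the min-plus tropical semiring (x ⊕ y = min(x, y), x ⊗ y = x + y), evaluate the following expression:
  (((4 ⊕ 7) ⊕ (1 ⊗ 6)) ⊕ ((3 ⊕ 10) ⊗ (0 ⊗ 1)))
(((4 ⊕ 7) ⊕ (1 ⊗ 6)) ⊕ ((3 ⊕ 10) ⊗ (0 ⊗ 1))) = 4

Expand innermost to outermost. Recall ⊕ takes the minimum of its arguments and ⊗ takes their sum. Working out the expression (((4 ⊕ 7) ⊕ (1 ⊗ 6)) ⊕ ((3 ⊕ 10) ⊗ (0 ⊗ 1))) gives 4.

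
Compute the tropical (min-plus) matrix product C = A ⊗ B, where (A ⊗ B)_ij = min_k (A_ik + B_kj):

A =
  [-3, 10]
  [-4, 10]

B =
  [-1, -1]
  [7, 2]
A ⊗ B =
  [-4, -4]
  [-5, -5]

Apply the min-plus product entry-by-entry:
  C[0][0] = min over k of (A[0][0] + B[0][0] = -3 + -1 = -4, A[0][1] + B[1][0] = 10 + 7 = 17) = -4 (attained at k = 0)
  C[0][1] = min over k of (A[0][0] + B[0][1] = -3 + -1 = -4, A[0][1] + B[1][1] = 10 + 2 = 12) = -4 (attained at k = 0)
  C[1][0] = min over k of (A[1][0] + B[0][0] = -4 + -1 = -5, A[1][1] + B[1][0] = 10 + 7 = 17) = -5 (attained at k = 0)
  C[1][1] = min over k of (A[1][0] + B[0][1] = -4 + -1 = -5, A[1][1] + B[1][1] = 10 + 2 = 12) = -5 (attained at k = 0)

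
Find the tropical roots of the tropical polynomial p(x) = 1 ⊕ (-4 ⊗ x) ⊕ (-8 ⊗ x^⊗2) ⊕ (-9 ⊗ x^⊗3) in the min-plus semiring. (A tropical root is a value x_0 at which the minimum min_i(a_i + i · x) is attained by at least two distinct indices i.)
Roots: {1, 4, 5}

Each tropical root is a break point of the lower envelope of the lines y = a_i + i · x (there are 4 lines, with slopes 0, 1, ..., 3). Only the lines that attain the minimum somewhere contribute to roots; other lines are dominated. Here the surviving (envelope) indices are i = 3, i = 2, i = 1, i = 0.
Intersections between consecutive envelope lines give the roots: for adjacent envelope indices i < j the intersection is x = (a_i − a_j) / (j − i). Reading off the sorted break points: {1, 4, 5}.
Verification: at each break x_0, at least two indices attain the minimum of min_i(a_i + i · x_0).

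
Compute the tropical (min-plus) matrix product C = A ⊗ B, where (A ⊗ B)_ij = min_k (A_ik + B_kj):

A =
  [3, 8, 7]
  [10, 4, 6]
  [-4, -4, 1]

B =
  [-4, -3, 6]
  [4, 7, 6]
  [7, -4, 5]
A ⊗ B =
  [-1, 0, 9]
  [6, 2, 10]
  [-8, -7, 2]

Apply the min-plus product entry-by-entry:
  C[0][0] = min over k of (A[0][0] + B[0][0] = 3 + -4 = -1, A[0][1] + B[1][0] = 8 + 4 = 12, A[0][2] + B[2][0] = 7 + 7 = 14) = -1 (attained at k = 0)
  C[0][1] = min over k of (A[0][0] + B[0][1] = 3 + -3 = 0, A[0][1] + B[1][1] = 8 + 7 = 15, A[0][2] + B[2][1] = 7 + -4 = 3) = 0 (attained at k = 0)
  C[0][2] = min over k of (A[0][0] + B[0][2] = 3 + 6 = 9, A[0][1] + B[1][2] = 8 + 6 = 14, A[0][2] + B[2][2] = 7 + 5 = 12) = 9 (attained at k = 0)
  C[1][0] = min over k of (A[1][0] + B[0][0] = 10 + -4 = 6, A[1][1] + B[1][0] = 4 + 4 = 8, A[1][2] + B[2][0] = 6 + 7 = 13) = 6 (attained at k = 0)
  C[1][1] = min over k of (A[1][0] + B[0][1] = 10 + -3 = 7, A[1][1] + B[1][1] = 4 + 7 = 11, A[1][2] + B[2][1] = 6 + -4 = 2) = 2 (attained at k = 2)
  C[1][2] = min over k of (A[1][0] + B[0][2] = 10 + 6 = 16, A[1][1] + B[1][2] = 4 + 6 = 10, A[1][2] + B[2][2] = 6 + 5 = 11) = 10 (attained at k = 1)
  C[2][0] = min over k of (A[2][0] + B[0][0] = -4 + -4 = -8, A[2][1] + B[1][0] = -4 + 4 = 0, A[2][2] + B[2][0] = 1 + 7 = 8) = -8 (attained at k = 0)
  C[2][1] = min over k of (A[2][0] + B[0][1] = -4 + -3 = -7, A[2][1] + B[1][1] = -4 + 7 = 3, A[2][2] + B[2][1] = 1 + -4 = -3) = -7 (attained at k = 0)
  C[2][2] = min over k of (A[2][0] + B[0][2] = -4 + 6 = 2, A[2][1] + B[1][2] = -4 + 6 = 2, A[2][2] + B[2][2] = 1 + 5 = 6) = 2 (attained at k = 0)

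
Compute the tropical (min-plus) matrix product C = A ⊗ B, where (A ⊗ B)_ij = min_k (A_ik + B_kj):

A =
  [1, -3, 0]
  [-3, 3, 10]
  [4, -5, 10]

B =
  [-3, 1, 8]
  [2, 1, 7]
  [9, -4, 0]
A ⊗ B =
  [-2, -4, 0]
  [-6, -2, 5]
  [-3, -4, 2]

Apply the min-plus product entry-by-entry:
  C[0][0] = min over k of (A[0][0] + B[0][0] = 1 + -3 = -2, A[0][1] + B[1][0] = -3 + 2 = -1, A[0][2] + B[2][0] = 0 + 9 = 9) = -2 (attained at k = 0)
  C[0][1] = min over k of (A[0][0] + B[0][1] = 1 + 1 = 2, A[0][1] + B[1][1] = -3 + 1 = -2, A[0][2] + B[2][1] = 0 + -4 = -4) = -4 (attained at k = 2)
  C[0][2] = min over k of (A[0][0] + B[0][2] = 1 + 8 = 9, A[0][1] + B[1][2] = -3 + 7 = 4, A[0][2] + B[2][2] = 0 + 0 = 0) = 0 (attained at k = 2)
  C[1][0] = min over k of (A[1][0] + B[0][0] = -3 + -3 = -6, A[1][1] + B[1][0] = 3 + 2 = 5, A[1][2] + B[2][0] = 10 + 9 = 19) = -6 (attained at k = 0)
  C[1][1] = min over k of (A[1][0] + B[0][1] = -3 + 1 = -2, A[1][1] + B[1][1] = 3 + 1 = 4, A[1][2] + B[2][1] = 10 + -4 = 6) = -2 (attained at k = 0)
  C[1][2] = min over k of (A[1][0] + B[0][2] = -3 + 8 = 5, A[1][1] + B[1][2] = 3 + 7 = 10, A[1][2] + B[2][2] = 10 + 0 = 10) = 5 (attained at k = 0)
  C[2][0] = min over k of (A[2][0] + B[0][0] = 4 + -3 = 1, A[2][1] + B[1][0] = -5 + 2 = -3, A[2][2] + B[2][0] = 10 + 9 = 19) = -3 (attained at k = 1)
  C[2][1] = min over k of (A[2][0] + B[0][1] = 4 + 1 = 5, A[2][1] + B[1][1] = -5 + 1 = -4, A[2][2] + B[2][1] = 10 + -4 = 6) = -4 (attained at k = 1)
  C[2][2] = min over k of (A[2][0] + B[0][2] = 4 + 8 = 12, A[2][1] + B[1][2] = -5 + 7 = 2, A[2][2] + B[2][2] = 10 + 0 = 10) = 2 (attained at k = 1)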